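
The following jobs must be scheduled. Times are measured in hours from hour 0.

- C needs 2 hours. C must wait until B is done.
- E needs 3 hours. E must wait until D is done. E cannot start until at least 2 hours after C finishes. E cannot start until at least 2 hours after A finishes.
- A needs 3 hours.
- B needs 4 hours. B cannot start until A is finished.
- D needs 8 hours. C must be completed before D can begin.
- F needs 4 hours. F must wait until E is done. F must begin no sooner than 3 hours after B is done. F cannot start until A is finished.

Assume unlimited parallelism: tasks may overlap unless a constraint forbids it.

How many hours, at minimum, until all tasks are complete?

24

Nothing blocks A, so it runs from hour 0 to hour 3.
B cannot begin until A (finishes hour 3). It runs from hour 3 to 3 + 4 = hour 7.
C waits on B (finishes hour 7), so it starts at hour 7 and finishes at 7 + 2 = hour 9.
D cannot begin until C (finishes hour 9). It runs from hour 9 to 9 + 8 = hour 17.
E cannot start until D (finishes hour 17); C (finishes hour 9, plus 2-hour gap → hour 11); A (finishes hour 3, plus 2-hour gap → hour 5). The controlling bound is hour 17, so E finishes at 17 + 3 = hour 20.
F cannot start until E (finishes hour 20); B (finishes hour 7, plus 3-hour gap → hour 10); A (finishes hour 3). The controlling bound is hour 20, so F finishes at 20 + 4 = hour 24.
All tasks are finished once the last one completes. Finish times: A at 3, B at 7, C at 9, D at 17, E at 20, F at 24. The latest is hour 24.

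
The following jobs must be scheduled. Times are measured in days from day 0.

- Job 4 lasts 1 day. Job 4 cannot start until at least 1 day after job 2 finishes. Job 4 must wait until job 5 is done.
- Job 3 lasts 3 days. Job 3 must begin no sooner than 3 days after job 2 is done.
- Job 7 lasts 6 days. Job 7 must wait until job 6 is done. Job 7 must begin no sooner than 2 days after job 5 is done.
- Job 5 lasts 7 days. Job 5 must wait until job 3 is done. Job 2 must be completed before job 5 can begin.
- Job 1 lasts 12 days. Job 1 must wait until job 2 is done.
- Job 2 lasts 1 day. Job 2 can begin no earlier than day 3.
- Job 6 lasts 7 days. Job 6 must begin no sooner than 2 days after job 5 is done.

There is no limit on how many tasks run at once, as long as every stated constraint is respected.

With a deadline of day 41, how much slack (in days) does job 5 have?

9

After its own release at day 3, job 2 can start at day 3 and finishes at day 4.
Job 3 cannot begin until job 2 (finishes day 4, plus 3-day gap → day 7). It runs from day 7 to 7 + 3 = day 10.
Job 5 needs all of job 3 (finishes day 10); job 2 (finishes day 4). That puts its earliest start at day 10; it finishes at 10 + 7 = day 17.

Working backward from the deadline:
Job 4 has no dependents, so it just needs to finish by day 41. Starting by 41 − 1 = day 40 achieves that.
Nothing follows job 7; the deadline of day 41 is its only limit. It must start by 41 − 6 = day 35.
Job 6 feeds into job 7 (must start by day 35); so job 6 must finish by day 35 and therefore start by day 28.
Job 5 must finish in time for job 4 (must start by day 40); job 6 (must start by day 28, minus 2-day gap → day 26); job 7 (must start by day 35, minus 2-day gap → day 33). The tightest is day 26, so job 5 must start by 26 − 7 = day 19.
So job 5 can start as early as day 10 and as late as day 19, giving 19 − 10 = 9 days of slack.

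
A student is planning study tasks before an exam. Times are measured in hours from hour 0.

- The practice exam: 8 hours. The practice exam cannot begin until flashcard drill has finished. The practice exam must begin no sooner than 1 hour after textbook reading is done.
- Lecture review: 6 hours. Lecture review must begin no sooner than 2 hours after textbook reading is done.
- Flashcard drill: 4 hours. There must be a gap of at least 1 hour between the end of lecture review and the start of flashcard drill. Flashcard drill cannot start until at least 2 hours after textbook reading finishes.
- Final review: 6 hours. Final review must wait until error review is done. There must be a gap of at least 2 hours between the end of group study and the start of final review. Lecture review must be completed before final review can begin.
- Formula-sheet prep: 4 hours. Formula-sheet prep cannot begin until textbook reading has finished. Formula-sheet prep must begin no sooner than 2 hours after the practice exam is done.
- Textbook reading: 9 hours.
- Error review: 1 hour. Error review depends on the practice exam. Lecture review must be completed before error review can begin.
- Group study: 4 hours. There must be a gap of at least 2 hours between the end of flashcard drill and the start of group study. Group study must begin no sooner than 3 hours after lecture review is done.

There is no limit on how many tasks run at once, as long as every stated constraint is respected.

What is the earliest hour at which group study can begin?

24

Nothing blocks textbook reading, so it runs from hour 0 to hour 9.
Lecture review waits on textbook reading (finishes hour 9, plus 2-hour gap → hour 11), so it starts at hour 11 and finishes at 11 + 6 = hour 17.
Flashcard drill has to wait for lecture review (finishes hour 17, plus 1-hour gap → hour 18); textbook reading (finishes hour 9, plus 2-hour gap → hour 11). The latest of these is hour 18, so flashcard drill runs hour 18 to 18 + 4 = hour 22.
Group study waits on flashcard drill (finishes hour 22, plus 2-hour gap → hour 24); lecture review (finishes hour 17, plus 3-hour gap → hour 20). The latest of these is hour 24, which is the earliest group study can start.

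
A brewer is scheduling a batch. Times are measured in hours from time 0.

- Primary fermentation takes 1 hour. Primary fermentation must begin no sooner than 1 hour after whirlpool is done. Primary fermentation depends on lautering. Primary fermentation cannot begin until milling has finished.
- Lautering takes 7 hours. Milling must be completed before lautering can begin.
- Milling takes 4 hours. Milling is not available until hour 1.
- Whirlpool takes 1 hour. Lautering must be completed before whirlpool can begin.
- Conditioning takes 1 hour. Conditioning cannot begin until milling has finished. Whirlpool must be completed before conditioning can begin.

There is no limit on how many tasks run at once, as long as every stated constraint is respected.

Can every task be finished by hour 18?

Yes

Milling waits on its own release at hour 1, so it starts at hour 1 and finishes at 1 + 4 = hour 5.
Lautering waits on milling (finishes hour 5), so it starts at hour 5 and finishes at 5 + 7 = hour 12.
After lautering (finishes hour 12), whirlpool can start at hour 12 and finishes at hour 13.
Conditioning cannot start until milling (finishes hour 5); whirlpool (finishes hour 13). The controlling bound is hour 13, so conditioning finishes at 13 + 1 = hour 14.
Primary fermentation needs all of whirlpool (finishes hour 13, plus 1-hour gap → hour 14); lautering (finishes hour 12); milling (finishes hour 5). That puts its earliest start at hour 14; it finishes at 14 + 1 = hour 15.
Every task is finished by hour 15, which is no later than the deadline of 18, so the schedule is feasible.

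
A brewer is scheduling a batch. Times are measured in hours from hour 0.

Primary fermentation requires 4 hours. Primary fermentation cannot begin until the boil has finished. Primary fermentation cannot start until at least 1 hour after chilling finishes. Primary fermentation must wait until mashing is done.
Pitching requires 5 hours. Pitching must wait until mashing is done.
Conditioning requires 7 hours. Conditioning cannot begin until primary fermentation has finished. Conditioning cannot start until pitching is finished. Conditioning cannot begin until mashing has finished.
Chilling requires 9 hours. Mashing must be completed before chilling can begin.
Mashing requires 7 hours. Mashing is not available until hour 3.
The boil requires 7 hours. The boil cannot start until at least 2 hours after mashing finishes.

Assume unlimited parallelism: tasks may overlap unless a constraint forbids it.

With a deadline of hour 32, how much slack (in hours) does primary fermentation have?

1

After its own release at hour 3, mashing can start at hour 3 and finishes at hour 10.
Chilling waits on mashing (finishes hour 10), so it starts at hour 10 and finishes at 10 + 9 = hour 19.
The boil waits on mashing (finishes hour 10, plus 2-hour gap → hour 12), so it starts at hour 12 and finishes at 12 + 7 = hour 19.
Primary fermentation needs all of the boil (finishes hour 19); chilling (finishes hour 19, plus 1-hour gap → hour 20); mashing (finishes hour 10). That puts its earliest start at hour 20; it finishes at 20 + 4 = hour 24.

Working backward from the deadline:
To finish by hour 32, conditioning (duration 7) must start no later than hour 25.
Primary fermentation must finish before conditioning (must start by hour 25). With a 4-hour duration, primary fermentation must start by 25 − 4 = hour 21.
So primary fermentation can start as early as hour 20 and as late as hour 21, giving 21 − 20 = 1 hour of slack.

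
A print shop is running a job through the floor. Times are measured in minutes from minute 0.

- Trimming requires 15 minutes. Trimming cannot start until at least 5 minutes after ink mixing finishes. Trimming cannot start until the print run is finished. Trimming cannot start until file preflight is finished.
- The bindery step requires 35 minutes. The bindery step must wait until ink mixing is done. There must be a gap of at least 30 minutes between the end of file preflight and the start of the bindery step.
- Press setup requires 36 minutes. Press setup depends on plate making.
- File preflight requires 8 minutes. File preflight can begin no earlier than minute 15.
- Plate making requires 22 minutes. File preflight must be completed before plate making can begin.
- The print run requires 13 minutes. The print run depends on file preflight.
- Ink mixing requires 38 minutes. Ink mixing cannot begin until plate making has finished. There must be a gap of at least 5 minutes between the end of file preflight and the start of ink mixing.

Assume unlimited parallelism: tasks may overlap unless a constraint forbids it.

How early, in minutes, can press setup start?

File preflight waits on its own release at minute 15, so it starts at minute 15 and finishes at 15 + 8 = minute 23.
After file preflight (finishes minute 23), plate making can start at minute 23 and finishes at minute 45.
Press setup waits on plate making (finishes minute 45), so the earliest it can start is minute 45.

45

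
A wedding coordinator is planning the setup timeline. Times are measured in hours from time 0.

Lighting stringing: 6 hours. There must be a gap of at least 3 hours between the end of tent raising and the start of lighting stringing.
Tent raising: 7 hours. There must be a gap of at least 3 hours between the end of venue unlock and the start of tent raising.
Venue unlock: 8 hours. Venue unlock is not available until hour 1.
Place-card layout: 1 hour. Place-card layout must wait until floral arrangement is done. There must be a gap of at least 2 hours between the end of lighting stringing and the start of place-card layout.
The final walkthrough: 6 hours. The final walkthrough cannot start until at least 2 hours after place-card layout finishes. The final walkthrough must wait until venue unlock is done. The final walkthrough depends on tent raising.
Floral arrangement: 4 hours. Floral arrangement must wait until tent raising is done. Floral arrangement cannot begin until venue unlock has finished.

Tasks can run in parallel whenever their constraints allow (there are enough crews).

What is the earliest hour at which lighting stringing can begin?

After its own release at hour 1, venue unlock can start at hour 1 and finishes at hour 9.
Tent raising cannot begin until venue unlock (finishes hour 9, plus 3-hour gap → hour 12). It runs from hour 12 to 12 + 7 = hour 19.
Lighting stringing waits on tent raising (finishes hour 19, plus 3-hour gap → hour 22), so the earliest it can start is hour 22.

22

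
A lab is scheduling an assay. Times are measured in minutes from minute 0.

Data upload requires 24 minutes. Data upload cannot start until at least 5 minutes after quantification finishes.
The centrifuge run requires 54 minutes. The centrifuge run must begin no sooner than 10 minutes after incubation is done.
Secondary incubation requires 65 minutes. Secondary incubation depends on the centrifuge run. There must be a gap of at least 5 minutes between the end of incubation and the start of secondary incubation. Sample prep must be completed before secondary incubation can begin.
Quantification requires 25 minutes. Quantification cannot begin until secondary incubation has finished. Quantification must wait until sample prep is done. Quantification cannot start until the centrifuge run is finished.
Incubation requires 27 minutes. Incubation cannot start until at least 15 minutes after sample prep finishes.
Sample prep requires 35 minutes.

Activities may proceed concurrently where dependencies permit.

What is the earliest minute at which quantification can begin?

206

Sample prep has no prerequisites, so it starts at minute 0 and finishes at minute 35.
After sample prep (finishes minute 35, plus 15-minute gap → minute 50), incubation can start at minute 50 and finishes at minute 77.
After incubation (finishes minute 77, plus 10-minute gap → minute 87), the centrifuge run can start at minute 87 and finishes at minute 141.
For secondary incubation: the centrifuge run (finishes minute 141); incubation (finishes minute 77, plus 5-minute gap → minute 82); sample prep (finishes minute 35). Taking the maximum gives a start of minute 141, and it finishes at 141 + 65 = minute 206.
Quantification waits on secondary incubation (finishes minute 206); sample prep (finishes minute 35); the centrifuge run (finishes minute 141). The latest of these is minute 206, which is the earliest quantification can start.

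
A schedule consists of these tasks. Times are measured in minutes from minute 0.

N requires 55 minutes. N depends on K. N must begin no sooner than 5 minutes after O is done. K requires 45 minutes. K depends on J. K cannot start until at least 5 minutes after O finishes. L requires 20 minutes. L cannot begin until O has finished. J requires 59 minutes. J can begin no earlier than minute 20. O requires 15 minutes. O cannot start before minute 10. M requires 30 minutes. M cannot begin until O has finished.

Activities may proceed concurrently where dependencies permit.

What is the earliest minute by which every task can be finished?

After its own release at minute 10, O can start at minute 10 and finishes at minute 25.
M cannot begin until O (finishes minute 25). It runs from minute 25 to 25 + 30 = minute 55.
L waits on O (finishes minute 25), so it starts at minute 25 and finishes at 25 + 20 = minute 45.
J cannot begin until its own release at minute 20. It runs from minute 20 to 20 + 59 = minute 79.
K has to wait for J (finishes minute 79); O (finishes minute 25, plus 5-minute gap → minute 30). The latest of these is minute 79, so K runs minute 79 to 79 + 45 = minute 124.
N cannot start until K (finishes minute 124); O (finishes minute 25, plus 5-minute gap → minute 30). The controlling bound is minute 124, so N finishes at 124 + 55 = minute 179.
All tasks are finished once the last one completes. Finish times: J at 79, K at 124, L at 45, M at 55, N at 179, O at 25. The latest is minute 179.

179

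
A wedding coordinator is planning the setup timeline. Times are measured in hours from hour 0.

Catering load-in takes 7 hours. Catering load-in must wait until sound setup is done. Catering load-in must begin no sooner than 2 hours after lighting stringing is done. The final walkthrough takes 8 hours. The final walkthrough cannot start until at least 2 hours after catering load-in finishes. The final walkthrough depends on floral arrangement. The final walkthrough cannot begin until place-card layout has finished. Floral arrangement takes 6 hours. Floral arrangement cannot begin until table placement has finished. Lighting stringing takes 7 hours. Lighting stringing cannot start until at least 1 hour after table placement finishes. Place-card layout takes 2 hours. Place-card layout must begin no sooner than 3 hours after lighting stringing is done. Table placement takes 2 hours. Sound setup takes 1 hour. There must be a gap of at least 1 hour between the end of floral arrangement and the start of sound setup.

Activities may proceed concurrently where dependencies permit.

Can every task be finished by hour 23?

No

Table placement can start immediately at hour 0; it finishes at hour 2.
After table placement (finishes hour 2, plus 1-hour gap → hour 3), lighting stringing can start at hour 3 and finishes at hour 10.
Place-card layout waits on lighting stringing (finishes hour 10, plus 3-hour gap → hour 13), so it starts at hour 13 and finishes at 13 + 2 = hour 15.
After table placement (finishes hour 2), floral arrangement can start at hour 2 and finishes at hour 8.
Sound setup cannot begin until floral arrangement (finishes hour 8, plus 1-hour gap → hour 9). It runs from hour 9 to 9 + 1 = hour 10.
For catering load-in: sound setup (finishes hour 10); lighting stringing (finishes hour 10, plus 2-hour gap → hour 12). Taking the maximum gives a start of hour 12, and it finishes at 12 + 7 = hour 19.
The final walkthrough cannot start until catering load-in (finishes hour 19, plus 2-hour gap → hour 21); floral arrangement (finishes hour 8); place-card layout (finishes hour 15). The controlling bound is hour 21, so the final walkthrough finishes at 21 + 8 = hour 29.
The earliest everything can be done is hour 29, which is after the deadline of 23, so it is not possible.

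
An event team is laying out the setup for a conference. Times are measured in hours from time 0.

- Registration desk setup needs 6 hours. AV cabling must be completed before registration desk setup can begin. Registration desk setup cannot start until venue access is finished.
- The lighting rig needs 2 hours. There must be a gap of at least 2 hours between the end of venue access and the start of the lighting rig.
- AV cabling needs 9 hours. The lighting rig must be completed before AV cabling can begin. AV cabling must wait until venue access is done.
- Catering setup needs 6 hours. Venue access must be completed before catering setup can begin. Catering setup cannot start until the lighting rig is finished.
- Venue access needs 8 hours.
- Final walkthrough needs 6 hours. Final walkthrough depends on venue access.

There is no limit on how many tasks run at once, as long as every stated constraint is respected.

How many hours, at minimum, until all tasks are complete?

Venue access can start immediately at hour 0; it finishes at hour 8.
Final walkthrough cannot begin until venue access (finishes hour 8). It runs from hour 8 to 8 + 6 = hour 14.
The lighting rig waits on venue access (finishes hour 8, plus 2-hour gap → hour 10), so it starts at hour 10 and finishes at 10 + 2 = hour 12.
For catering setup: venue access (finishes hour 8); the lighting rig (finishes hour 12). Taking the maximum gives a start of hour 12, and it finishes at 12 + 6 = hour 18.
AV cabling needs all of the lighting rig (finishes hour 12); venue access (finishes hour 8). That puts its earliest start at hour 12; it finishes at 12 + 9 = hour 21.
Registration desk setup has to wait for AV cabling (finishes hour 21); venue access (finishes hour 8). The latest of these is hour 21, so registration desk setup runs hour 21 to 21 + 6 = hour 27.
All tasks are finished once the last one completes. Finish times: Venue access at 8, The lighting rig at 12, AV cabling at 21, Registration desk setup at 27, Catering setup at 18, Final walkthrough at 14. The latest is hour 27.

27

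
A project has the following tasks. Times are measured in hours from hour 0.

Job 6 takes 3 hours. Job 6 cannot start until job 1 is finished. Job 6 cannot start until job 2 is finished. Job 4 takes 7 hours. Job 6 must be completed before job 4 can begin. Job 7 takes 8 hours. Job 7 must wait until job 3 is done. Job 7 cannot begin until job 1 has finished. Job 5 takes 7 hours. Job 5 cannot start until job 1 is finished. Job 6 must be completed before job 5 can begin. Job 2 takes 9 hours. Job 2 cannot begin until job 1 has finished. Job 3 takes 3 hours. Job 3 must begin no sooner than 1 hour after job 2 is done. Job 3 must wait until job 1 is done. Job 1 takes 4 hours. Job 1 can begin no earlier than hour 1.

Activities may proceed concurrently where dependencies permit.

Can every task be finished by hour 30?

After its own release at hour 1, job 1 can start at hour 1 and finishes at hour 5.
Job 2 waits on job 1 (finishes hour 5), so it starts at hour 5 and finishes at 5 + 9 = hour 14.
Job 6 needs all of job 1 (finishes hour 5); job 2 (finishes hour 14). That puts its earliest start at hour 14; it finishes at 14 + 3 = hour 17.
Job 5 cannot start until job 1 (finishes hour 5); job 6 (finishes hour 17). The controlling bound is hour 17, so job 5 finishes at 17 + 7 = hour 24.
After job 6 (finishes hour 17), job 4 can start at hour 17 and finishes at hour 24.
For job 3: job 2 (finishes hour 14, plus 1-hour gap → hour 15); job 1 (finishes hour 5). Taking the maximum gives a start of hour 15, and it finishes at 15 + 3 = hour 18.
For job 7: job 3 (finishes hour 18); job 1 (finishes hour 5). Taking the maximum gives a start of hour 18, and it finishes at 18 + 8 = hour 26.
Every task is finished by hour 26, which is no later than the deadline of 30, so the schedule is feasible.

Yes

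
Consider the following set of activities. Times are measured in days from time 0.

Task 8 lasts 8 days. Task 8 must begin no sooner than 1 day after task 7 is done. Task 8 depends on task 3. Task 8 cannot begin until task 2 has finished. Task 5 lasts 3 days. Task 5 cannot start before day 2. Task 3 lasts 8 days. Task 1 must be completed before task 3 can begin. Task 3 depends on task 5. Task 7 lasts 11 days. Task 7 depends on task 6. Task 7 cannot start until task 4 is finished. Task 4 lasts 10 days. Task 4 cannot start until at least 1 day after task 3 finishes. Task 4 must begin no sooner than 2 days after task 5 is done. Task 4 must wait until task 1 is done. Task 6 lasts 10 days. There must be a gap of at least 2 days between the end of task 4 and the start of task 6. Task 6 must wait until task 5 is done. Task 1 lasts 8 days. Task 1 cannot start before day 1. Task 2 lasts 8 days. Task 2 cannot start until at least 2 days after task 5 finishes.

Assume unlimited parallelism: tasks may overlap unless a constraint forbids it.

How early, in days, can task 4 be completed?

28

Task 5 waits on its own release at day 2, so it starts at day 2 and finishes at 2 + 3 = day 5.
After its own release at day 1, task 1 can start at day 1 and finishes at day 9.
For task 3: task 1 (finishes day 9); task 5 (finishes day 5). Taking the maximum gives a start of day 9, and it finishes at 9 + 8 = day 17.
For task 4: task 3 (finishes day 17, plus 1-day gap → day 18); task 5 (finishes day 5, plus 2-day gap → day 7); task 1 (finishes day 9). Taking the maximum gives a start of day 18, and it finishes at 18 + 10 = day 28.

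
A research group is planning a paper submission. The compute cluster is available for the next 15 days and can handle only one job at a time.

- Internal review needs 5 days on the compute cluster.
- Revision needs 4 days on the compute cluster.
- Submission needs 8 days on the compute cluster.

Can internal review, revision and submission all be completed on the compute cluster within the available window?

Running back to back, the jobs need 5 + 4 + 8 = 17 days on the compute cluster.
Since 17 > 15, they cannot all fit.

No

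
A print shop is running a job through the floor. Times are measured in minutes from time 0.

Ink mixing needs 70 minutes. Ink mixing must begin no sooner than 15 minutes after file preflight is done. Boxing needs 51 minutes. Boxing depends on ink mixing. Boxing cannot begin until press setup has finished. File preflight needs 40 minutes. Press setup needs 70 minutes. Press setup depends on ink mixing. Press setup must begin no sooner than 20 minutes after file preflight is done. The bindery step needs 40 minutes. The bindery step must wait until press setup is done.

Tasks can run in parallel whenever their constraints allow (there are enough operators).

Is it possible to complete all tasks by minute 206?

File preflight can start immediately at minute 0; it finishes at minute 40.
After file preflight (finishes minute 40, plus 15-minute gap → minute 55), ink mixing can start at minute 55 and finishes at minute 125.
For press setup: ink mixing (finishes minute 125); file preflight (finishes minute 40, plus 20-minute gap → minute 60). Taking the maximum gives a start of minute 125, and it finishes at 125 + 70 = minute 195.
Boxing has to wait for ink mixing (finishes minute 125); press setup (finishes minute 195). The latest of these is minute 195, so boxing runs minute 195 to 195 + 51 = minute 246.
After press setup (finishes minute 195), the bindery step can start at minute 195 and finishes at minute 235.
The earliest everything can be done is minute 246, which is after the deadline of 206, so it is not possible.

No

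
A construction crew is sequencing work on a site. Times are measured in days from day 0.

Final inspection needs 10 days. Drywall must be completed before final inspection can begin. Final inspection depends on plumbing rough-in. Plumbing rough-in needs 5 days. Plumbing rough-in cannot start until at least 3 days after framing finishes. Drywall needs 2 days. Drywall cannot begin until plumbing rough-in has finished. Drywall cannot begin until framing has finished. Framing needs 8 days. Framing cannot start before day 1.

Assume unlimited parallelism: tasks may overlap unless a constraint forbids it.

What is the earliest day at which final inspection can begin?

19

Framing cannot begin until its own release at day 1. It runs from day 1 to 1 + 8 = day 9.
Plumbing rough-in waits on framing (finishes day 9, plus 3-day gap → day 12), so it starts at day 12 and finishes at 12 + 5 = day 17.
Drywall needs all of plumbing rough-in (finishes day 17); framing (finishes day 9). That puts its earliest start at day 17; it finishes at 17 + 2 = day 19.
Final inspection waits on drywall (finishes day 19); plumbing rough-in (finishes day 17). The latest of these is day 19, which is the earliest final inspection can start.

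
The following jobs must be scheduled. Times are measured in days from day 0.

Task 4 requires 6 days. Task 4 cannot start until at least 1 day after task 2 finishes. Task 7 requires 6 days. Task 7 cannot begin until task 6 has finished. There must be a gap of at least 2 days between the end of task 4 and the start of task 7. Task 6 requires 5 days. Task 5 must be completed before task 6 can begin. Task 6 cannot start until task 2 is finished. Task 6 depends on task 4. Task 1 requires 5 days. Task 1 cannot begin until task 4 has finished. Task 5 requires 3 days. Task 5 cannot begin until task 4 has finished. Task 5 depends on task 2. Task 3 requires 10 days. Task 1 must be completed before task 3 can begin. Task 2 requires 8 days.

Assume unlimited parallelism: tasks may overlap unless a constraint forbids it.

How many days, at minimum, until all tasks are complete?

30

Task 2 can start immediately at day 0; it finishes at day 8.
After task 2 (finishes day 8, plus 1-day gap → day 9), task 4 can start at day 9 and finishes at day 15.
Task 5 has to wait for task 4 (finishes day 15); task 2 (finishes day 8). The latest of these is day 15, so task 5 runs day 15 to 15 + 3 = day 18.
Task 6 cannot start until task 5 (finishes day 18); task 2 (finishes day 8); task 4 (finishes day 15). The controlling bound is day 18, so task 6 finishes at 18 + 5 = day 23.
Task 7 needs all of task 6 (finishes day 23); task 4 (finishes day 15, plus 2-day gap → day 17). That puts its earliest start at day 23; it finishes at 23 + 6 = day 29.
After task 4 (finishes day 15), task 1 can start at day 15 and finishes at day 20.
After task 1 (finishes day 20), task 3 can start at day 20 and finishes at day 30.
All tasks are finished once the last one completes. Finish times: Task 1 at 20, Task 2 at 8, Task 3 at 30, Task 4 at 15, Task 5 at 18, Task 6 at 23, Task 7 at 29. The latest is day 30.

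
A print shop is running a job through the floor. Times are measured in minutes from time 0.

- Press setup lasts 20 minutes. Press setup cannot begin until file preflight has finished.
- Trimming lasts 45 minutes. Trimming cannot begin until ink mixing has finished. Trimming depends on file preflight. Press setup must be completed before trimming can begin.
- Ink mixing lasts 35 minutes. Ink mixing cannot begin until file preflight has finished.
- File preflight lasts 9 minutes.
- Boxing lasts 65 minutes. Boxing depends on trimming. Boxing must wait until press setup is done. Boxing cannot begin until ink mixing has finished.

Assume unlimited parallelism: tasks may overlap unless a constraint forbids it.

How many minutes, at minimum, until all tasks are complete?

File preflight has no prerequisites, so it starts at minute 0 and finishes at minute 9.
After file preflight (finishes minute 9), press setup can start at minute 9 and finishes at minute 29.
Ink mixing cannot begin until file preflight (finishes minute 9). It runs from minute 9 to 9 + 35 = minute 44.
Trimming needs all of ink mixing (finishes minute 44); file preflight (finishes minute 9); press setup (finishes minute 29). That puts its earliest start at minute 44; it finishes at 44 + 45 = minute 89.
Boxing cannot start until trimming (finishes minute 89); press setup (finishes minute 29); ink mixing (finishes minute 44). The controlling bound is minute 89, so boxing finishes at 89 + 65 = minute 154.
All tasks are finished once the last one completes. Finish times: File preflight at 9, Ink mixing at 44, Press setup at 29, Trimming at 89, Boxing at 154. The latest is minute 154.

154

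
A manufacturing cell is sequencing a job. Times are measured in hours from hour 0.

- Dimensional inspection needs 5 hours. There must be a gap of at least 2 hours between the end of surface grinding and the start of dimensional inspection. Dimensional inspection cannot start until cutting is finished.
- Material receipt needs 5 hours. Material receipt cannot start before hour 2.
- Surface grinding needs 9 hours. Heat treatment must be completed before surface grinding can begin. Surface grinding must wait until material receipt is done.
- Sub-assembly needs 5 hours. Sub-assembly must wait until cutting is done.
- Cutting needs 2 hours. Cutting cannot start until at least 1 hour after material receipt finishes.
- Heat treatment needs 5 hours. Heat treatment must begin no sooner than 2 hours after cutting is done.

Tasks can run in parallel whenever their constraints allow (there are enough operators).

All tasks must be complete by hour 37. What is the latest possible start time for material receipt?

6

To finish by hour 37, dimensional inspection (duration 5) must start no later than hour 32.
Surface grinding must finish before dimensional inspection (must start by hour 32, minus 2-hour gap → hour 30). With a 9-hour duration, surface grinding must start by 30 − 9 = hour 21.
Heat treatment has to be done before surface grinding (must start by hour 21). That means finishing by hour 21, i.e. starting by 21 − 5 = hour 16.
To finish by hour 37, sub-assembly (duration 5) must start no later than hour 32.
For cutting: heat treatment (must start by hour 16, minus 2-hour gap → hour 14); dimensional inspection (must start by hour 32); sub-assembly (must start by hour 32). The most restrictive is hour 14; with a 2-hour duration, cutting must start by hour 12.
Material receipt has several dependents: cutting (must start by hour 12, minus 1-hour gap → hour 11); surface grinding (must start by hour 21). The earliest of those limits is hour 11, so material receipt must start by 11 − 5 = hour 6.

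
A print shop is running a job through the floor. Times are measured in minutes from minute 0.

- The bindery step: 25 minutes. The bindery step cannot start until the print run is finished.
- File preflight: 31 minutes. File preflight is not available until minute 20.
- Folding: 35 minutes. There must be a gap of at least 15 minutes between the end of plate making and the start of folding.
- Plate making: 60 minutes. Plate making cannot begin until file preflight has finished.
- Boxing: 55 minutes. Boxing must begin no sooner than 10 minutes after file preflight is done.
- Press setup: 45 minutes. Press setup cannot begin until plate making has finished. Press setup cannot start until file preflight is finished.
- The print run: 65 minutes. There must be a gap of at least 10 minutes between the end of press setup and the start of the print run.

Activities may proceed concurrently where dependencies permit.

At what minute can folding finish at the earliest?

After its own release at minute 20, file preflight can start at minute 20 and finishes at minute 51.
Plate making cannot begin until file preflight (finishes minute 51). It runs from minute 51 to 51 + 60 = minute 111.
Folding cannot begin until plate making (finishes minute 111, plus 15-minute gap → minute 126). It runs from minute 126 to 126 + 35 = minute 161.

161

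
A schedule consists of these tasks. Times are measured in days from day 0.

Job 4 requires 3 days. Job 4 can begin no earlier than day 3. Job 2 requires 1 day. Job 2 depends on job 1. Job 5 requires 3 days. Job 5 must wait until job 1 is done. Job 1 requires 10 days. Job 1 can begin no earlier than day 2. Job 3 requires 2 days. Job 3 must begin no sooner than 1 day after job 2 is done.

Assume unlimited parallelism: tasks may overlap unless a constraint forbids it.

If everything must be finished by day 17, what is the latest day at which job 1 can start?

3

Job 3 has no dependents, so it just needs to finish by day 17. Starting by 17 − 2 = day 15 achieves that.
Job 2 feeds into job 3 (must start by day 15, minus 1-day gap → day 14); so job 2 must finish by day 14 and therefore start by day 13.
To finish by day 17, job 5 (duration 3) must start no later than day 14.
Job 1 must finish in time for job 2 (must start by day 13); job 5 (must start by day 14). The tightest is day 13, so job 1 must start by 13 − 10 = day 3.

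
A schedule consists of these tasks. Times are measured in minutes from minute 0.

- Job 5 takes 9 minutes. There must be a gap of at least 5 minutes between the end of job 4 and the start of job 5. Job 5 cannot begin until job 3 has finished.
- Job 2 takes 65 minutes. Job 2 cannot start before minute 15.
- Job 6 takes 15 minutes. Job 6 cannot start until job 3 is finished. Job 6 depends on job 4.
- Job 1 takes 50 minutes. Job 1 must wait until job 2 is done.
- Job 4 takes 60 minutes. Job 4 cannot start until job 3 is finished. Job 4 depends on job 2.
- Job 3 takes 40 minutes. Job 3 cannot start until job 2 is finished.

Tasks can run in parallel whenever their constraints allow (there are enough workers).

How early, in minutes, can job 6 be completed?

195

Job 2 cannot begin until its own release at minute 15. It runs from minute 15 to 15 + 65 = minute 80.
Job 3 cannot begin until job 2 (finishes minute 80). It runs from minute 80 to 80 + 40 = minute 120.
Job 4 cannot start until job 3 (finishes minute 120); job 2 (finishes minute 80). The controlling bound is minute 120, so job 4 finishes at 120 + 60 = minute 180.
Job 6 needs all of job 3 (finishes minute 120); job 4 (finishes minute 180). That puts its earliest start at minute 180; it finishes at 180 + 15 = minute 195.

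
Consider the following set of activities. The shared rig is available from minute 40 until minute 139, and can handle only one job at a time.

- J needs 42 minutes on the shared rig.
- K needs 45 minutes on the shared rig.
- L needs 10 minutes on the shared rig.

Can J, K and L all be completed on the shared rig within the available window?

The shared rig window is 139 − 40 = 99 minutes.
Running back to back, the jobs need 42 + 45 + 10 = 97 minutes on the shared rig.
Since 97 ≤ 99, they fit within the window.

Yes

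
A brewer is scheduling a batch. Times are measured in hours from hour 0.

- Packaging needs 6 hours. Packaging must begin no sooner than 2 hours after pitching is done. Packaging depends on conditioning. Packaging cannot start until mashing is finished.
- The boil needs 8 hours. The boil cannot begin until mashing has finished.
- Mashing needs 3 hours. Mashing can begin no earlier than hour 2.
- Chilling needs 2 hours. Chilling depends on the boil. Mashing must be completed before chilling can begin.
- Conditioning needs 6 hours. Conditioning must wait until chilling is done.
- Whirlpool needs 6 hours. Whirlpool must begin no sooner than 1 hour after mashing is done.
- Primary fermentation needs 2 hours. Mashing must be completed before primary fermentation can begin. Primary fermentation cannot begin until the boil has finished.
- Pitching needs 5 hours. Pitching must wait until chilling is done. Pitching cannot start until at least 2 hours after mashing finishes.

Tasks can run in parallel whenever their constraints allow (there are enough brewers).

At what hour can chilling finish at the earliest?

15

Mashing cannot begin until its own release at hour 2. It runs from hour 2 to 2 + 3 = hour 5.
The boil waits on mashing (finishes hour 5), so it starts at hour 5 and finishes at 5 + 8 = hour 13.
Chilling has to wait for the boil (finishes hour 13); mashing (finishes hour 5). The latest of these is hour 13, so chilling runs hour 13 to 13 + 2 = hour 15.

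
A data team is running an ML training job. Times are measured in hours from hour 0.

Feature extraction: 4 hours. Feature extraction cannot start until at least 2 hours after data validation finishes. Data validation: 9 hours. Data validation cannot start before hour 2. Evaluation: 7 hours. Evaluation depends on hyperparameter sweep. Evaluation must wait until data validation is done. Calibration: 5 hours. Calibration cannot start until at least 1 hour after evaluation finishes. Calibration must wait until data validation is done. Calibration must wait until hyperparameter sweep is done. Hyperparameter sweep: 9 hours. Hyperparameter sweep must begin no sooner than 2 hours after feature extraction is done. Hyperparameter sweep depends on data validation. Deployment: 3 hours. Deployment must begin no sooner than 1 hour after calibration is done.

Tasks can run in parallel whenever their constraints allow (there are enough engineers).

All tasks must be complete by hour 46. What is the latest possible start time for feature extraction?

To finish by hour 46, deployment (duration 3) must start no later than hour 43.
Since deployment (must start by hour 43, minus 1-hour gap → hour 42) depends on it, calibration must finish by hour 42. Backing off its 5-hour duration gives a latest start of hour 37.
Evaluation feeds into calibration (must start by hour 37, minus 1-hour gap → hour 36); so evaluation must finish by hour 36 and therefore start by hour 29.
Hyperparameter sweep must finish in time for evaluation (must start by hour 29); calibration (must start by hour 37). The tightest is hour 29, so hyperparameter sweep must start by 29 − 9 = hour 20.
Feature extraction has to be done before hyperparameter sweep (must start by hour 20, minus 2-hour gap → hour 18). That means finishing by hour 18, i.e. starting by 18 − 4 = hour 14.

14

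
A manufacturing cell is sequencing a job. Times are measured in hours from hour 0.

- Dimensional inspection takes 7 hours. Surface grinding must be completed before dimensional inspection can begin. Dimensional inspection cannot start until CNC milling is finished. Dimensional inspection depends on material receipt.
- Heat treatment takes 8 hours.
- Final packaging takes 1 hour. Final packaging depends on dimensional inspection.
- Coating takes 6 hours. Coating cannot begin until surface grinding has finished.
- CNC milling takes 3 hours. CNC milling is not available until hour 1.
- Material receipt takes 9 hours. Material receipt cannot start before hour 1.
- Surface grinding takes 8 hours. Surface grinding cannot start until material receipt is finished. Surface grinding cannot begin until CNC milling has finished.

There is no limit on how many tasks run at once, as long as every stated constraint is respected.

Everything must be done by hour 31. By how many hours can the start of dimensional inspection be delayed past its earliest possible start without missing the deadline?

5

CNC milling waits on its own release at hour 1, so it starts at hour 1 and finishes at 1 + 3 = hour 4.
After its own release at hour 1, material receipt can start at hour 1 and finishes at hour 10.
Surface grinding needs all of material receipt (finishes hour 10); CNC milling (finishes hour 4). That puts its earliest start at hour 10; it finishes at 10 + 8 = hour 18.
Dimensional inspection cannot start until surface grinding (finishes hour 18); CNC milling (finishes hour 4); material receipt (finishes hour 10). The controlling bound is hour 18, so dimensional inspection finishes at 18 + 7 = hour 25.

Working backward from the deadline:
Final packaging has no dependents, so it just needs to finish by hour 31. Starting by 31 − 1 = hour 30 achieves that.
Since final packaging (must start by hour 30) depends on it, dimensional inspection must finish by hour 30. Backing off its 7-hour duration gives a latest start of hour 23.
So dimensional inspection can start as early as hour 18 and as late as hour 23, giving 23 − 18 = 5 hours of slack.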